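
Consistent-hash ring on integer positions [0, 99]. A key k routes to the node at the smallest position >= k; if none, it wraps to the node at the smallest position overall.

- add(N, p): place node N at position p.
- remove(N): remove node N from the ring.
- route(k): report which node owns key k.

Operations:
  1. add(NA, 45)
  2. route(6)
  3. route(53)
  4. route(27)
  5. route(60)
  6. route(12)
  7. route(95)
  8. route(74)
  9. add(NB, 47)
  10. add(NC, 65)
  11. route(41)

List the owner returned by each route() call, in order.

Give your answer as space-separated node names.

Answer: NA NA NA NA NA NA NA NA

Derivation:
Op 1: add NA@45 -> ring=[45:NA]
Op 2: route key 6: smallest pos >= 6 is 45 -> NA
Op 3: route key 53: none >= 53, wrap to smallest pos 45 -> NA
Op 4: route key 27: smallest pos >= 27 is 45 -> NA
Op 5: route key 60: none >= 60, wrap to smallest pos 45 -> NA
Op 6: route key 12: smallest pos >= 12 is 45 -> NA
Op 7: route key 95: none >= 95, wrap to smallest pos 45 -> NA
Op 8: route key 74: none >= 74, wrap to smallest pos 45 -> NA
Op 9: add NB@47 -> ring=[45:NA,47:NB]
Op 10: add NC@65 -> ring=[45:NA,47:NB,65:NC]
Op 11: route key 41: smallest pos >= 41 is 45 -> NA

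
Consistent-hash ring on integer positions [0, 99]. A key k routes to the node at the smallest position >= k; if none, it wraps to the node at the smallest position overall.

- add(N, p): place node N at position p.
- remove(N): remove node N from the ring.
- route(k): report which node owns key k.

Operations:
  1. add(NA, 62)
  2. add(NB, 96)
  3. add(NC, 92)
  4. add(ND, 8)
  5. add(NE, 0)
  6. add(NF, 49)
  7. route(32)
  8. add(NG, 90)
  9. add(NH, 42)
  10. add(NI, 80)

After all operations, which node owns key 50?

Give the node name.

Answer: NA

Derivation:
Op 1: add NA@62 -> ring=[62:NA]
Op 2: add NB@96 -> ring=[62:NA,96:NB]
Op 3: add NC@92 -> ring=[62:NA,92:NC,96:NB]
Op 4: add ND@8 -> ring=[8:ND,62:NA,92:NC,96:NB]
Op 5: add NE@0 -> ring=[0:NE,8:ND,62:NA,92:NC,96:NB]
Op 6: add NF@49 -> ring=[0:NE,8:ND,49:NF,62:NA,92:NC,96:NB]
Op 7: route key 32: smallest pos >= 32 is 49 -> NF
Op 8: add NG@90 -> ring=[0:NE,8:ND,49:NF,62:NA,90:NG,92:NC,96:NB]
Op 9: add NH@42 -> ring=[0:NE,8:ND,42:NH,49:NF,62:NA,90:NG,92:NC,96:NB]
Op 10: add NI@80 -> ring=[0:NE,8:ND,42:NH,49:NF,62:NA,80:NI,90:NG,92:NC,96:NB]
Final route key 50: smallest pos >= 50 is 62 -> NA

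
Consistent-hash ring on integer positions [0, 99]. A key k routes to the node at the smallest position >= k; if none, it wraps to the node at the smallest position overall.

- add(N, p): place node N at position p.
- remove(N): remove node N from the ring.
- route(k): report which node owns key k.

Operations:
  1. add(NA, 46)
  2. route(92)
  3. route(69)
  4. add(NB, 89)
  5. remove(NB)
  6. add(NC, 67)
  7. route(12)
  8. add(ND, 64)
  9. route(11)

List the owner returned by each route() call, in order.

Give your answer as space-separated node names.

Answer: NA NA NA NA

Derivation:
Op 1: add NA@46 -> ring=[46:NA]
Op 2: route key 92: none >= 92, wrap to smallest pos 46 -> NA
Op 3: route key 69: none >= 69, wrap to smallest pos 46 -> NA
Op 4: add NB@89 -> ring=[46:NA,89:NB]
Op 5: remove NB -> ring=[46:NA]
Op 6: add NC@67 -> ring=[46:NA,67:NC]
Op 7: route key 12: smallest pos >= 12 is 46 -> NA
Op 8: add ND@64 -> ring=[46:NA,64:ND,67:NC]
Op 9: route key 11: smallest pos >= 11 is 46 -> NA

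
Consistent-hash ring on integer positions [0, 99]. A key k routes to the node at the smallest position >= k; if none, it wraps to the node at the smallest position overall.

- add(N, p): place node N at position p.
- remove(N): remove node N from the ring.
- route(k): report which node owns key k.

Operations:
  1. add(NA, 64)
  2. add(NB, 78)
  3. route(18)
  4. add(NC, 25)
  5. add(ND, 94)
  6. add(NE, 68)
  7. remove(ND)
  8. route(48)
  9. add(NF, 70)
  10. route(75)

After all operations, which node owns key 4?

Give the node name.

Answer: NC

Derivation:
Op 1: add NA@64 -> ring=[64:NA]
Op 2: add NB@78 -> ring=[64:NA,78:NB]
Op 3: route key 18: smallest pos >= 18 is 64 -> NA
Op 4: add NC@25 -> ring=[25:NC,64:NA,78:NB]
Op 5: add ND@94 -> ring=[25:NC,64:NA,78:NB,94:ND]
Op 6: add NE@68 -> ring=[25:NC,64:NA,68:NE,78:NB,94:ND]
Op 7: remove ND -> ring=[25:NC,64:NA,68:NE,78:NB]
Op 8: route key 48: smallest pos >= 48 is 64 -> NA
Op 9: add NF@70 -> ring=[25:NC,64:NA,68:NE,70:NF,78:NB]
Op 10: route key 75: smallest pos >= 75 is 78 -> NB
Final route key 4: smallest pos >= 4 is 25 -> NC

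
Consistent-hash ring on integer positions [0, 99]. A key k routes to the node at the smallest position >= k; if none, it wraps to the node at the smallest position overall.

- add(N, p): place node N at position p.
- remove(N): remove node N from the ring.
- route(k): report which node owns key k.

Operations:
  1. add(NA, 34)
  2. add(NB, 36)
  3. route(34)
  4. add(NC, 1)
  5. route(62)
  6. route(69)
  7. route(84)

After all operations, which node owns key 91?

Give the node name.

Answer: NC

Derivation:
Op 1: add NA@34 -> ring=[34:NA]
Op 2: add NB@36 -> ring=[34:NA,36:NB]
Op 3: route key 34: smallest pos >= 34 is 34 -> NA
Op 4: add NC@1 -> ring=[1:NC,34:NA,36:NB]
Op 5: route key 62: none >= 62, wrap to smallest pos 1 -> NC
Op 6: route key 69: none >= 69, wrap to smallest pos 1 -> NC
Op 7: route key 84: none >= 84, wrap to smallest pos 1 -> NC
Final route key 91: none >= 91, wrap to smallest pos 1 -> NC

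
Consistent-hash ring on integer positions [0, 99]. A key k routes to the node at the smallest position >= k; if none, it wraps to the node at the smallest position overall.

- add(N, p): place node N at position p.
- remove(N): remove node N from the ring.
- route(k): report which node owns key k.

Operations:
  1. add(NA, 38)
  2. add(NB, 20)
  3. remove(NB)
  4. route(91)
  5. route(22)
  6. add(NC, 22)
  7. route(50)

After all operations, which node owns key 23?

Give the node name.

Op 1: add NA@38 -> ring=[38:NA]
Op 2: add NB@20 -> ring=[20:NB,38:NA]
Op 3: remove NB -> ring=[38:NA]
Op 4: route key 91: none >= 91, wrap to smallest pos 38 -> NA
Op 5: route key 22: smallest pos >= 22 is 38 -> NA
Op 6: add NC@22 -> ring=[22:NC,38:NA]
Op 7: route key 50: none >= 50, wrap to smallest pos 22 -> NC
Final route key 23: smallest pos >= 23 is 38 -> NA

Answer: NA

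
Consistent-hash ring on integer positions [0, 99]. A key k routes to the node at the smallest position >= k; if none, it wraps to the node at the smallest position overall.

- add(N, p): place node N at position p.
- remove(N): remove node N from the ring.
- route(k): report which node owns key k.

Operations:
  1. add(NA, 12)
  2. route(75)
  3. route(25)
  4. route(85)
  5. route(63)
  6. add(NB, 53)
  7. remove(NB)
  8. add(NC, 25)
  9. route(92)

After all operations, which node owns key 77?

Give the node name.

Answer: NA

Derivation:
Op 1: add NA@12 -> ring=[12:NA]
Op 2: route key 75: none >= 75, wrap to smallest pos 12 -> NA
Op 3: route key 25: none >= 25, wrap to smallest pos 12 -> NA
Op 4: route key 85: none >= 85, wrap to smallest pos 12 -> NA
Op 5: route key 63: none >= 63, wrap to smallest pos 12 -> NA
Op 6: add NB@53 -> ring=[12:NA,53:NB]
Op 7: remove NB -> ring=[12:NA]
Op 8: add NC@25 -> ring=[12:NA,25:NC]
Op 9: route key 92: none >= 92, wrap to smallest pos 12 -> NA
Final route key 77: none >= 77, wrap to smallest pos 12 -> NA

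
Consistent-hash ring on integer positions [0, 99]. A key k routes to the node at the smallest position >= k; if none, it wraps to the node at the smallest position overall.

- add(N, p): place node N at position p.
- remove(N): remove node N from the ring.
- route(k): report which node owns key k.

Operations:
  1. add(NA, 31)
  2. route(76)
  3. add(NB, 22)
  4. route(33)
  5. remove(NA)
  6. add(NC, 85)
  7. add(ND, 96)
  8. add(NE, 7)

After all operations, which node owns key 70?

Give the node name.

Op 1: add NA@31 -> ring=[31:NA]
Op 2: route key 76: none >= 76, wrap to smallest pos 31 -> NA
Op 3: add NB@22 -> ring=[22:NB,31:NA]
Op 4: route key 33: none >= 33, wrap to smallest pos 22 -> NB
Op 5: remove NA -> ring=[22:NB]
Op 6: add NC@85 -> ring=[22:NB,85:NC]
Op 7: add ND@96 -> ring=[22:NB,85:NC,96:ND]
Op 8: add NE@7 -> ring=[7:NE,22:NB,85:NC,96:ND]
Final route key 70: smallest pos >= 70 is 85 -> NC

Answer: NC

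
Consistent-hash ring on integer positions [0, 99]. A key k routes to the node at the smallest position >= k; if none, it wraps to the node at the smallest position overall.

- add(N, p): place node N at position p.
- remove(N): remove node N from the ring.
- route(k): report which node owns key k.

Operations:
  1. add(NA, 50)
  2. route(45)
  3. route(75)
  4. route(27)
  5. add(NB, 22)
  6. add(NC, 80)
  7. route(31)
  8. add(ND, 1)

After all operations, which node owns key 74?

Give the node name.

Op 1: add NA@50 -> ring=[50:NA]
Op 2: route key 45: smallest pos >= 45 is 50 -> NA
Op 3: route key 75: none >= 75, wrap to smallest pos 50 -> NA
Op 4: route key 27: smallest pos >= 27 is 50 -> NA
Op 5: add NB@22 -> ring=[22:NB,50:NA]
Op 6: add NC@80 -> ring=[22:NB,50:NA,80:NC]
Op 7: route key 31: smallest pos >= 31 is 50 -> NA
Op 8: add ND@1 -> ring=[1:ND,22:NB,50:NA,80:NC]
Final route key 74: smallest pos >= 74 is 80 -> NC

Answer: NC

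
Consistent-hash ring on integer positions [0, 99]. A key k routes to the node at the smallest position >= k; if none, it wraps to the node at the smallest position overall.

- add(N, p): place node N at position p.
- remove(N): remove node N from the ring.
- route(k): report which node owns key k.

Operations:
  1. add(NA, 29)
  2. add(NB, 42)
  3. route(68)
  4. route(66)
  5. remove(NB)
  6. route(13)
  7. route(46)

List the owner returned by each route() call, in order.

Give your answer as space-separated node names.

Answer: NA NA NA NA

Derivation:
Op 1: add NA@29 -> ring=[29:NA]
Op 2: add NB@42 -> ring=[29:NA,42:NB]
Op 3: route key 68: none >= 68, wrap to smallest pos 29 -> NA
Op 4: route key 66: none >= 66, wrap to smallest pos 29 -> NA
Op 5: remove NB -> ring=[29:NA]
Op 6: route key 13: smallest pos >= 13 is 29 -> NA
Op 7: route key 46: none >= 46, wrap to smallest pos 29 -> NA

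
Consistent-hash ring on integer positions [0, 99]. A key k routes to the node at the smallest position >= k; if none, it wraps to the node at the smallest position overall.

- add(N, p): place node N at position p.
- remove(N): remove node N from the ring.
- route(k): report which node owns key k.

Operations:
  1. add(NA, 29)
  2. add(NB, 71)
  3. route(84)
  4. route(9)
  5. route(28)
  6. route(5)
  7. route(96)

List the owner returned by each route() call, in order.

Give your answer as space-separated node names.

Answer: NA NA NA NA NA

Derivation:
Op 1: add NA@29 -> ring=[29:NA]
Op 2: add NB@71 -> ring=[29:NA,71:NB]
Op 3: route key 84: none >= 84, wrap to smallest pos 29 -> NA
Op 4: route key 9: smallest pos >= 9 is 29 -> NA
Op 5: route key 28: smallest pos >= 28 is 29 -> NA
Op 6: route key 5: smallest pos >= 5 is 29 -> NA
Op 7: route key 96: none >= 96, wrap to smallest pos 29 -> NA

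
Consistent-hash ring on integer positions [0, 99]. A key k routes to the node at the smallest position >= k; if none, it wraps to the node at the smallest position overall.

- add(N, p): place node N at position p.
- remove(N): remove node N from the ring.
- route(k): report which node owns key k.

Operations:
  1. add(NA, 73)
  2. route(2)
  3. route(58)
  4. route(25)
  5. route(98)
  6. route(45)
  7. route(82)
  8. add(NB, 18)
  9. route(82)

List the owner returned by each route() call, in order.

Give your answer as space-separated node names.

Op 1: add NA@73 -> ring=[73:NA]
Op 2: route key 2: smallest pos >= 2 is 73 -> NA
Op 3: route key 58: smallest pos >= 58 is 73 -> NA
Op 4: route key 25: smallest pos >= 25 is 73 -> NA
Op 5: route key 98: none >= 98, wrap to smallest pos 73 -> NA
Op 6: route key 45: smallest pos >= 45 is 73 -> NA
Op 7: route key 82: none >= 82, wrap to smallest pos 73 -> NA
Op 8: add NB@18 -> ring=[18:NB,73:NA]
Op 9: route key 82: none >= 82, wrap to smallest pos 18 -> NB

Answer: NA NA NA NA NA NA NB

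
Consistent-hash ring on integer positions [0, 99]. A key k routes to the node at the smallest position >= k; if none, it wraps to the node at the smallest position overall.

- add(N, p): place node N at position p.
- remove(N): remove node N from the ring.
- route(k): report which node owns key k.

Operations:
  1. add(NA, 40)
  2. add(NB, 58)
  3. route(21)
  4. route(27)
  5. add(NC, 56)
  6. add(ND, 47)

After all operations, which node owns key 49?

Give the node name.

Answer: NC

Derivation:
Op 1: add NA@40 -> ring=[40:NA]
Op 2: add NB@58 -> ring=[40:NA,58:NB]
Op 3: route key 21: smallest pos >= 21 is 40 -> NA
Op 4: route key 27: smallest pos >= 27 is 40 -> NA
Op 5: add NC@56 -> ring=[40:NA,56:NC,58:NB]
Op 6: add ND@47 -> ring=[40:NA,47:ND,56:NC,58:NB]
Final route key 49: smallest pos >= 49 is 56 -> NC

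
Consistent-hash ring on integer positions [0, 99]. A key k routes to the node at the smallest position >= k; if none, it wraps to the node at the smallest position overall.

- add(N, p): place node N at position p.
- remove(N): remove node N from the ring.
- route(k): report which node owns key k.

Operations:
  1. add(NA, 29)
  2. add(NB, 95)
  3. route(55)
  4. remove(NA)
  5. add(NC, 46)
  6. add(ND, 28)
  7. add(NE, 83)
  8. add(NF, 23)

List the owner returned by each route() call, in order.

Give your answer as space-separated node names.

Op 1: add NA@29 -> ring=[29:NA]
Op 2: add NB@95 -> ring=[29:NA,95:NB]
Op 3: route key 55: smallest pos >= 55 is 95 -> NB
Op 4: remove NA -> ring=[95:NB]
Op 5: add NC@46 -> ring=[46:NC,95:NB]
Op 6: add ND@28 -> ring=[28:ND,46:NC,95:NB]
Op 7: add NE@83 -> ring=[28:ND,46:NC,83:NE,95:NB]
Op 8: add NF@23 -> ring=[23:NF,28:ND,46:NC,83:NE,95:NB]

Answer: NB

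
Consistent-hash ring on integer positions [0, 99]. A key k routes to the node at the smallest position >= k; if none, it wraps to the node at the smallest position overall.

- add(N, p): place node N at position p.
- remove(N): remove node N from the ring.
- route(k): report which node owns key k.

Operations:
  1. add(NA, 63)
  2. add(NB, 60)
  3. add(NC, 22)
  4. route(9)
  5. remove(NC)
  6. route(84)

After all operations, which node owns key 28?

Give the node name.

Answer: NB

Derivation:
Op 1: add NA@63 -> ring=[63:NA]
Op 2: add NB@60 -> ring=[60:NB,63:NA]
Op 3: add NC@22 -> ring=[22:NC,60:NB,63:NA]
Op 4: route key 9: smallest pos >= 9 is 22 -> NC
Op 5: remove NC -> ring=[60:NB,63:NA]
Op 6: route key 84: none >= 84, wrap to smallest pos 60 -> NB
Final route key 28: smallest pos >= 28 is 60 -> NB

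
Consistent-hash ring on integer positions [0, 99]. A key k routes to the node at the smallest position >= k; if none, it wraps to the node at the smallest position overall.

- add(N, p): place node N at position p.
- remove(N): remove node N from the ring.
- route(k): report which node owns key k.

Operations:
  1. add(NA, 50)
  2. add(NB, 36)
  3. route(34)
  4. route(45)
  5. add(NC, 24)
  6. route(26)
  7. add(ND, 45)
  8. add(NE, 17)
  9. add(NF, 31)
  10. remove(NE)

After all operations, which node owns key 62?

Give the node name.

Op 1: add NA@50 -> ring=[50:NA]
Op 2: add NB@36 -> ring=[36:NB,50:NA]
Op 3: route key 34: smallest pos >= 34 is 36 -> NB
Op 4: route key 45: smallest pos >= 45 is 50 -> NA
Op 5: add NC@24 -> ring=[24:NC,36:NB,50:NA]
Op 6: route key 26: smallest pos >= 26 is 36 -> NB
Op 7: add ND@45 -> ring=[24:NC,36:NB,45:ND,50:NA]
Op 8: add NE@17 -> ring=[17:NE,24:NC,36:NB,45:ND,50:NA]
Op 9: add NF@31 -> ring=[17:NE,24:NC,31:NF,36:NB,45:ND,50:NA]
Op 10: remove NE -> ring=[24:NC,31:NF,36:NB,45:ND,50:NA]
Final route key 62: none >= 62, wrap to smallest pos 24 -> NC

Answer: NC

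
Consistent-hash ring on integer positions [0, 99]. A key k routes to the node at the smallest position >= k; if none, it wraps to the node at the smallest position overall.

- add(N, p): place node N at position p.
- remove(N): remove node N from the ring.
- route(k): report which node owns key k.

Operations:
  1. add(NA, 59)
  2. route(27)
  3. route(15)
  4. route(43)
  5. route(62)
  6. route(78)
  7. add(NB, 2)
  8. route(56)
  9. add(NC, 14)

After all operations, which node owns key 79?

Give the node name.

Op 1: add NA@59 -> ring=[59:NA]
Op 2: route key 27: smallest pos >= 27 is 59 -> NA
Op 3: route key 15: smallest pos >= 15 is 59 -> NA
Op 4: route key 43: smallest pos >= 43 is 59 -> NA
Op 5: route key 62: none >= 62, wrap to smallest pos 59 -> NA
Op 6: route key 78: none >= 78, wrap to smallest pos 59 -> NA
Op 7: add NB@2 -> ring=[2:NB,59:NA]
Op 8: route key 56: smallest pos >= 56 is 59 -> NA
Op 9: add NC@14 -> ring=[2:NB,14:NC,59:NA]
Final route key 79: none >= 79, wrap to smallest pos 2 -> NB

Answer: NB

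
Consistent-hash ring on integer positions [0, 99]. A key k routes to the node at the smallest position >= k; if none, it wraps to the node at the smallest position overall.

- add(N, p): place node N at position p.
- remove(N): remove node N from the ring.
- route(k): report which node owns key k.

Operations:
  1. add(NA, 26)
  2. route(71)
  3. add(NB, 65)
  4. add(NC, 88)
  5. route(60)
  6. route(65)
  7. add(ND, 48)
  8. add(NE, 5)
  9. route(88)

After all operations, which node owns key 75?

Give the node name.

Answer: NC

Derivation:
Op 1: add NA@26 -> ring=[26:NA]
Op 2: route key 71: none >= 71, wrap to smallest pos 26 -> NA
Op 3: add NB@65 -> ring=[26:NA,65:NB]
Op 4: add NC@88 -> ring=[26:NA,65:NB,88:NC]
Op 5: route key 60: smallest pos >= 60 is 65 -> NB
Op 6: route key 65: smallest pos >= 65 is 65 -> NB
Op 7: add ND@48 -> ring=[26:NA,48:ND,65:NB,88:NC]
Op 8: add NE@5 -> ring=[5:NE,26:NA,48:ND,65:NB,88:NC]
Op 9: route key 88: smallest pos >= 88 is 88 -> NC
Final route key 75: smallest pos >= 75 is 88 -> NC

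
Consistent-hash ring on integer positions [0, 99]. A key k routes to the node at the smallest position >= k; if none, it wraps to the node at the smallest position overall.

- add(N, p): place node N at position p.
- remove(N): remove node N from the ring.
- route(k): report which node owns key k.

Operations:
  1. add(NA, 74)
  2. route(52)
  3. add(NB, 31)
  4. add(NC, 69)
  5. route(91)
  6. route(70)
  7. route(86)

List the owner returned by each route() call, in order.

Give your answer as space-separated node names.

Answer: NA NB NA NB

Derivation:
Op 1: add NA@74 -> ring=[74:NA]
Op 2: route key 52: smallest pos >= 52 is 74 -> NA
Op 3: add NB@31 -> ring=[31:NB,74:NA]
Op 4: add NC@69 -> ring=[31:NB,69:NC,74:NA]
Op 5: route key 91: none >= 91, wrap to smallest pos 31 -> NB
Op 6: route key 70: smallest pos >= 70 is 74 -> NA
Op 7: route key 86: none >= 86, wrap to smallest pos 31 -> NB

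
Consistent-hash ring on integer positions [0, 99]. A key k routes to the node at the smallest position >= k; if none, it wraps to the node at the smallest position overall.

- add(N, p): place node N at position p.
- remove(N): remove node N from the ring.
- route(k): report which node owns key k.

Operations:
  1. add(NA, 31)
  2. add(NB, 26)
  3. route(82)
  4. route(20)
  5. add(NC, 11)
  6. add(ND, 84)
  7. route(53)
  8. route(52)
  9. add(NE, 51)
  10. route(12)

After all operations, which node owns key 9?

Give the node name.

Answer: NC

Derivation:
Op 1: add NA@31 -> ring=[31:NA]
Op 2: add NB@26 -> ring=[26:NB,31:NA]
Op 3: route key 82: none >= 82, wrap to smallest pos 26 -> NB
Op 4: route key 20: smallest pos >= 20 is 26 -> NB
Op 5: add NC@11 -> ring=[11:NC,26:NB,31:NA]
Op 6: add ND@84 -> ring=[11:NC,26:NB,31:NA,84:ND]
Op 7: route key 53: smallest pos >= 53 is 84 -> ND
Op 8: route key 52: smallest pos >= 52 is 84 -> ND
Op 9: add NE@51 -> ring=[11:NC,26:NB,31:NA,51:NE,84:ND]
Op 10: route key 12: smallest pos >= 12 is 26 -> NB
Final route key 9: smallest pos >= 9 is 11 -> NC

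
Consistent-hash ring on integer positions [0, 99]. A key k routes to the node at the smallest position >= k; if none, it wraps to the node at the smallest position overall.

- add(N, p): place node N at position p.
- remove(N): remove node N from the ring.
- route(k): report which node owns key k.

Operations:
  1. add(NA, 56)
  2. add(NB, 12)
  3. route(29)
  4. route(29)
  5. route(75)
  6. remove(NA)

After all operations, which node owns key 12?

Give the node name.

Answer: NB

Derivation:
Op 1: add NA@56 -> ring=[56:NA]
Op 2: add NB@12 -> ring=[12:NB,56:NA]
Op 3: route key 29: smallest pos >= 29 is 56 -> NA
Op 4: route key 29: smallest pos >= 29 is 56 -> NA
Op 5: route key 75: none >= 75, wrap to smallest pos 12 -> NB
Op 6: remove NA -> ring=[12:NB]
Final route key 12: smallest pos >= 12 is 12 -> NB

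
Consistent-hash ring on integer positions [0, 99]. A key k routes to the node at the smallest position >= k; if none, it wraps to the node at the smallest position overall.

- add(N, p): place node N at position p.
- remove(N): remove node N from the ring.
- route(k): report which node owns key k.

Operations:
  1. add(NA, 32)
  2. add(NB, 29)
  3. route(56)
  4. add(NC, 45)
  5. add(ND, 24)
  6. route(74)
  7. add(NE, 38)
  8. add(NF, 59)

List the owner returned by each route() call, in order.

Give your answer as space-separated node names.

Op 1: add NA@32 -> ring=[32:NA]
Op 2: add NB@29 -> ring=[29:NB,32:NA]
Op 3: route key 56: none >= 56, wrap to smallest pos 29 -> NB
Op 4: add NC@45 -> ring=[29:NB,32:NA,45:NC]
Op 5: add ND@24 -> ring=[24:ND,29:NB,32:NA,45:NC]
Op 6: route key 74: none >= 74, wrap to smallest pos 24 -> ND
Op 7: add NE@38 -> ring=[24:ND,29:NB,32:NA,38:NE,45:NC]
Op 8: add NF@59 -> ring=[24:ND,29:NB,32:NA,38:NE,45:NC,59:NF]

Answer: NB ND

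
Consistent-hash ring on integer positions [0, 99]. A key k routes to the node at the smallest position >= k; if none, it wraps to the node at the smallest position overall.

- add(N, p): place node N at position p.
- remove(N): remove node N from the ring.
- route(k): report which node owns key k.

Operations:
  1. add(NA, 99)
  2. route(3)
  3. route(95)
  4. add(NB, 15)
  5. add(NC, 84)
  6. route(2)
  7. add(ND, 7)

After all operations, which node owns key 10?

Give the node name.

Answer: NB

Derivation:
Op 1: add NA@99 -> ring=[99:NA]
Op 2: route key 3: smallest pos >= 3 is 99 -> NA
Op 3: route key 95: smallest pos >= 95 is 99 -> NA
Op 4: add NB@15 -> ring=[15:NB,99:NA]
Op 5: add NC@84 -> ring=[15:NB,84:NC,99:NA]
Op 6: route key 2: smallest pos >= 2 is 15 -> NB
Op 7: add ND@7 -> ring=[7:ND,15:NB,84:NC,99:NA]
Final route key 10: smallest pos >= 10 is 15 -> NB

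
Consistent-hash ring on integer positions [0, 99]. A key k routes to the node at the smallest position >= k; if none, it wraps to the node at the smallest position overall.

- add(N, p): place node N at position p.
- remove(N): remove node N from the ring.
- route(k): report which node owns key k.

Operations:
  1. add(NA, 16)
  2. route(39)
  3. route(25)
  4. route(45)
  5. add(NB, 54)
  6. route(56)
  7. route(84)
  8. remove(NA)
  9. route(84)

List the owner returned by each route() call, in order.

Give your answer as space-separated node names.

Op 1: add NA@16 -> ring=[16:NA]
Op 2: route key 39: none >= 39, wrap to smallest pos 16 -> NA
Op 3: route key 25: none >= 25, wrap to smallest pos 16 -> NA
Op 4: route key 45: none >= 45, wrap to smallest pos 16 -> NA
Op 5: add NB@54 -> ring=[16:NA,54:NB]
Op 6: route key 56: none >= 56, wrap to smallest pos 16 -> NA
Op 7: route key 84: none >= 84, wrap to smallest pos 16 -> NA
Op 8: remove NA -> ring=[54:NB]
Op 9: route key 84: none >= 84, wrap to smallest pos 54 -> NB

Answer: NA NA NA NA NA NB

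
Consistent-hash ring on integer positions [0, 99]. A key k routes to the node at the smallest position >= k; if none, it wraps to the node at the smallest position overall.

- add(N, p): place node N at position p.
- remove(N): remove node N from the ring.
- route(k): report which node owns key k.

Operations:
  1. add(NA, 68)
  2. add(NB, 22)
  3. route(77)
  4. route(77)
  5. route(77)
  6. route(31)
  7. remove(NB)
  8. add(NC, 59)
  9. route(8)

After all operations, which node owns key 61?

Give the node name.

Answer: NA

Derivation:
Op 1: add NA@68 -> ring=[68:NA]
Op 2: add NB@22 -> ring=[22:NB,68:NA]
Op 3: route key 77: none >= 77, wrap to smallest pos 22 -> NB
Op 4: route key 77: none >= 77, wrap to smallest pos 22 -> NB
Op 5: route key 77: none >= 77, wrap to smallest pos 22 -> NB
Op 6: route key 31: smallest pos >= 31 is 68 -> NA
Op 7: remove NB -> ring=[68:NA]
Op 8: add NC@59 -> ring=[59:NC,68:NA]
Op 9: route key 8: smallest pos >= 8 is 59 -> NC
Final route key 61: smallest pos >= 61 is 68 -> NA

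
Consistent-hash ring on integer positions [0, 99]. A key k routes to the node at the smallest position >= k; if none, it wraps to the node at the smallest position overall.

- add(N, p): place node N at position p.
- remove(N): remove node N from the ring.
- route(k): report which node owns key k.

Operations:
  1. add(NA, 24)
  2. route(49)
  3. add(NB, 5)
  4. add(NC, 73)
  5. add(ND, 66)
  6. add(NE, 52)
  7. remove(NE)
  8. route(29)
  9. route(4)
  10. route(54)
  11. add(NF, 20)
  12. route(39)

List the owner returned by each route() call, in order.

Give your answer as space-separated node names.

Op 1: add NA@24 -> ring=[24:NA]
Op 2: route key 49: none >= 49, wrap to smallest pos 24 -> NA
Op 3: add NB@5 -> ring=[5:NB,24:NA]
Op 4: add NC@73 -> ring=[5:NB,24:NA,73:NC]
Op 5: add ND@66 -> ring=[5:NB,24:NA,66:ND,73:NC]
Op 6: add NE@52 -> ring=[5:NB,24:NA,52:NE,66:ND,73:NC]
Op 7: remove NE -> ring=[5:NB,24:NA,66:ND,73:NC]
Op 8: route key 29: smallest pos >= 29 is 66 -> ND
Op 9: route key 4: smallest pos >= 4 is 5 -> NB
Op 10: route key 54: smallest pos >= 54 is 66 -> ND
Op 11: add NF@20 -> ring=[5:NB,20:NF,24:NA,66:ND,73:NC]
Op 12: route key 39: smallest pos >= 39 is 66 -> ND

Answer: NA ND NB ND ND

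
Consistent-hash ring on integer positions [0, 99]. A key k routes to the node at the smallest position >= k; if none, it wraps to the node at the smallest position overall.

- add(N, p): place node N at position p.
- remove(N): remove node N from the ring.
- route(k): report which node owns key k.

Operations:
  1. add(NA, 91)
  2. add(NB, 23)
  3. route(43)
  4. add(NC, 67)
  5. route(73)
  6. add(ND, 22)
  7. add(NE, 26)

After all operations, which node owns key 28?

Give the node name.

Op 1: add NA@91 -> ring=[91:NA]
Op 2: add NB@23 -> ring=[23:NB,91:NA]
Op 3: route key 43: smallest pos >= 43 is 91 -> NA
Op 4: add NC@67 -> ring=[23:NB,67:NC,91:NA]
Op 5: route key 73: smallest pos >= 73 is 91 -> NA
Op 6: add ND@22 -> ring=[22:ND,23:NB,67:NC,91:NA]
Op 7: add NE@26 -> ring=[22:ND,23:NB,26:NE,67:NC,91:NA]
Final route key 28: smallest pos >= 28 is 67 -> NC

Answer: NC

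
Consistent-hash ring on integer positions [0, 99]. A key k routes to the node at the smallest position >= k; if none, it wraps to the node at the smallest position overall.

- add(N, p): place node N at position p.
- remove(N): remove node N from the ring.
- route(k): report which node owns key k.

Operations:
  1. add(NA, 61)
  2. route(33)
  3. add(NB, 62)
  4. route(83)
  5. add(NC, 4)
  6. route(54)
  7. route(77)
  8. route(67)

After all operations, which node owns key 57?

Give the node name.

Answer: NA

Derivation:
Op 1: add NA@61 -> ring=[61:NA]
Op 2: route key 33: smallest pos >= 33 is 61 -> NA
Op 3: add NB@62 -> ring=[61:NA,62:NB]
Op 4: route key 83: none >= 83, wrap to smallest pos 61 -> NA
Op 5: add NC@4 -> ring=[4:NC,61:NA,62:NB]
Op 6: route key 54: smallest pos >= 54 is 61 -> NA
Op 7: route key 77: none >= 77, wrap to smallest pos 4 -> NC
Op 8: route key 67: none >= 67, wrap to smallest pos 4 -> NC
Final route key 57: smallest pos >= 57 is 61 -> NA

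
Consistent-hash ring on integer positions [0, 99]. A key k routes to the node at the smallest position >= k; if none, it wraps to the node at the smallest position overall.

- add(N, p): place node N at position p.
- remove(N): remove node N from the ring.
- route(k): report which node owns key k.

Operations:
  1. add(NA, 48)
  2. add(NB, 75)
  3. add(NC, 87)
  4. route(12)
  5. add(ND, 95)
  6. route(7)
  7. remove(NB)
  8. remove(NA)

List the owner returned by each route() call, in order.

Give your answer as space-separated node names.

Answer: NA NA

Derivation:
Op 1: add NA@48 -> ring=[48:NA]
Op 2: add NB@75 -> ring=[48:NA,75:NB]
Op 3: add NC@87 -> ring=[48:NA,75:NB,87:NC]
Op 4: route key 12: smallest pos >= 12 is 48 -> NA
Op 5: add ND@95 -> ring=[48:NA,75:NB,87:NC,95:ND]
Op 6: route key 7: smallest pos >= 7 is 48 -> NA
Op 7: remove NB -> ring=[48:NA,87:NC,95:ND]
Op 8: remove NA -> ring=[87:NC,95:ND]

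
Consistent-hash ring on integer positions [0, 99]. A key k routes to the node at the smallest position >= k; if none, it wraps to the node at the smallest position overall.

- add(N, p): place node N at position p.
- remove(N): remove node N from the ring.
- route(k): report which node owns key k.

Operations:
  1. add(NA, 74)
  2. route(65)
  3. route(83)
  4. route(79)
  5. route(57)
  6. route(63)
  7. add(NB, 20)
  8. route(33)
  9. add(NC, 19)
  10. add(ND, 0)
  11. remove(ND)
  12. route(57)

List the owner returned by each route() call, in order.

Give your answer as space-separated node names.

Op 1: add NA@74 -> ring=[74:NA]
Op 2: route key 65: smallest pos >= 65 is 74 -> NA
Op 3: route key 83: none >= 83, wrap to smallest pos 74 -> NA
Op 4: route key 79: none >= 79, wrap to smallest pos 74 -> NA
Op 5: route key 57: smallest pos >= 57 is 74 -> NA
Op 6: route key 63: smallest pos >= 63 is 74 -> NA
Op 7: add NB@20 -> ring=[20:NB,74:NA]
Op 8: route key 33: smallest pos >= 33 is 74 -> NA
Op 9: add NC@19 -> ring=[19:NC,20:NB,74:NA]
Op 10: add ND@0 -> ring=[0:ND,19:NC,20:NB,74:NA]
Op 11: remove ND -> ring=[19:NC,20:NB,74:NA]
Op 12: route key 57: smallest pos >= 57 is 74 -> NA

Answer: NA NA NA NA NA NA NA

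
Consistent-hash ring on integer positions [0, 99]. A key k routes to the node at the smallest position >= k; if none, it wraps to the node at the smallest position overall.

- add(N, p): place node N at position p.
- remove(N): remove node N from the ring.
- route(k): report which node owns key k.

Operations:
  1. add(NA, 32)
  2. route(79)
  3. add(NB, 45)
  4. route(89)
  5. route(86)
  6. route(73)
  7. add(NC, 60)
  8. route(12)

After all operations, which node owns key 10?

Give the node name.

Answer: NA

Derivation:
Op 1: add NA@32 -> ring=[32:NA]
Op 2: route key 79: none >= 79, wrap to smallest pos 32 -> NA
Op 3: add NB@45 -> ring=[32:NA,45:NB]
Op 4: route key 89: none >= 89, wrap to smallest pos 32 -> NA
Op 5: route key 86: none >= 86, wrap to smallest pos 32 -> NA
Op 6: route key 73: none >= 73, wrap to smallest pos 32 -> NA
Op 7: add NC@60 -> ring=[32:NA,45:NB,60:NC]
Op 8: route key 12: smallest pos >= 12 is 32 -> NA
Final route key 10: smallest pos >= 10 is 32 -> NA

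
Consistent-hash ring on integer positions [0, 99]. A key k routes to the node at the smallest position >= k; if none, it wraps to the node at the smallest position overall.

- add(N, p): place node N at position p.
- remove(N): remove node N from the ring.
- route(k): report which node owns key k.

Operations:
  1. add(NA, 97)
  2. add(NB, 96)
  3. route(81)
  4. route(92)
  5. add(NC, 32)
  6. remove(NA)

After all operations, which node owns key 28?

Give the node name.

Op 1: add NA@97 -> ring=[97:NA]
Op 2: add NB@96 -> ring=[96:NB,97:NA]
Op 3: route key 81: smallest pos >= 81 is 96 -> NB
Op 4: route key 92: smallest pos >= 92 is 96 -> NB
Op 5: add NC@32 -> ring=[32:NC,96:NB,97:NA]
Op 6: remove NA -> ring=[32:NC,96:NB]
Final route key 28: smallest pos >= 28 is 32 -> NC

Answer: NC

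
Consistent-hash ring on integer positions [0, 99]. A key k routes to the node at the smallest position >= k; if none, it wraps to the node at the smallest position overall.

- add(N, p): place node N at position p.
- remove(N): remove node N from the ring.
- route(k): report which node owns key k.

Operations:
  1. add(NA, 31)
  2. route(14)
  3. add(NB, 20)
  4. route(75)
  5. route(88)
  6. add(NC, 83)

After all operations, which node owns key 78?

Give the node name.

Op 1: add NA@31 -> ring=[31:NA]
Op 2: route key 14: smallest pos >= 14 is 31 -> NA
Op 3: add NB@20 -> ring=[20:NB,31:NA]
Op 4: route key 75: none >= 75, wrap to smallest pos 20 -> NB
Op 5: route key 88: none >= 88, wrap to smallest pos 20 -> NB
Op 6: add NC@83 -> ring=[20:NB,31:NA,83:NC]
Final route key 78: smallest pos >= 78 is 83 -> NC

Answer: NC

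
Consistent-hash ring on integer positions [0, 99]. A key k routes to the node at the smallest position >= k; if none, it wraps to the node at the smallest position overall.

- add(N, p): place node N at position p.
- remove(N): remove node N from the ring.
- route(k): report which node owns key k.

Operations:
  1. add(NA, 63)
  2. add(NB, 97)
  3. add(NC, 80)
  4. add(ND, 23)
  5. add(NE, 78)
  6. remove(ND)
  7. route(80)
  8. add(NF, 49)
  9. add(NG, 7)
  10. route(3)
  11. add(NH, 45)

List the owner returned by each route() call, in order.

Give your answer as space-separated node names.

Answer: NC NG

Derivation:
Op 1: add NA@63 -> ring=[63:NA]
Op 2: add NB@97 -> ring=[63:NA,97:NB]
Op 3: add NC@80 -> ring=[63:NA,80:NC,97:NB]
Op 4: add ND@23 -> ring=[23:ND,63:NA,80:NC,97:NB]
Op 5: add NE@78 -> ring=[23:ND,63:NA,78:NE,80:NC,97:NB]
Op 6: remove ND -> ring=[63:NA,78:NE,80:NC,97:NB]
Op 7: route key 80: smallest pos >= 80 is 80 -> NC
Op 8: add NF@49 -> ring=[49:NF,63:NA,78:NE,80:NC,97:NB]
Op 9: add NG@7 -> ring=[7:NG,49:NF,63:NA,78:NE,80:NC,97:NB]
Op 10: route key 3: smallest pos >= 3 is 7 -> NG
Op 11: add NH@45 -> ring=[7:NG,45:NH,49:NF,63:NA,78:NE,80:NC,97:NB]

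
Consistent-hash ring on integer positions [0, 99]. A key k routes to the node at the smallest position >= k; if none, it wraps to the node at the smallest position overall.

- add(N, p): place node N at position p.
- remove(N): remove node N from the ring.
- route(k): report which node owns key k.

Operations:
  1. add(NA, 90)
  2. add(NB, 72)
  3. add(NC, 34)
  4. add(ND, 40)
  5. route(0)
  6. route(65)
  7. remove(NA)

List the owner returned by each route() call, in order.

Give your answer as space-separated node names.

Answer: NC NB

Derivation:
Op 1: add NA@90 -> ring=[90:NA]
Op 2: add NB@72 -> ring=[72:NB,90:NA]
Op 3: add NC@34 -> ring=[34:NC,72:NB,90:NA]
Op 4: add ND@40 -> ring=[34:NC,40:ND,72:NB,90:NA]
Op 5: route key 0: smallest pos >= 0 is 34 -> NC
Op 6: route key 65: smallest pos >= 65 is 72 -> NB
Op 7: remove NA -> ring=[34:NC,40:ND,72:NB]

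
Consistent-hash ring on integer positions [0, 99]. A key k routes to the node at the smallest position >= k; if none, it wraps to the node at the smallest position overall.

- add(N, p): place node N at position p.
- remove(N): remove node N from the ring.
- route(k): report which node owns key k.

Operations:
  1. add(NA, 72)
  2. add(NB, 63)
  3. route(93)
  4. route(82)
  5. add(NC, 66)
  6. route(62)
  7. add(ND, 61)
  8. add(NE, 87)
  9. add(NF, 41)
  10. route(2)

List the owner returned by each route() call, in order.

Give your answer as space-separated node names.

Op 1: add NA@72 -> ring=[72:NA]
Op 2: add NB@63 -> ring=[63:NB,72:NA]
Op 3: route key 93: none >= 93, wrap to smallest pos 63 -> NB
Op 4: route key 82: none >= 82, wrap to smallest pos 63 -> NB
Op 5: add NC@66 -> ring=[63:NB,66:NC,72:NA]
Op 6: route key 62: smallest pos >= 62 is 63 -> NB
Op 7: add ND@61 -> ring=[61:ND,63:NB,66:NC,72:NA]
Op 8: add NE@87 -> ring=[61:ND,63:NB,66:NC,72:NA,87:NE]
Op 9: add NF@41 -> ring=[41:NF,61:ND,63:NB,66:NC,72:NA,87:NE]
Op 10: route key 2: smallest pos >= 2 is 41 -> NF

Answer: NB NB NB NF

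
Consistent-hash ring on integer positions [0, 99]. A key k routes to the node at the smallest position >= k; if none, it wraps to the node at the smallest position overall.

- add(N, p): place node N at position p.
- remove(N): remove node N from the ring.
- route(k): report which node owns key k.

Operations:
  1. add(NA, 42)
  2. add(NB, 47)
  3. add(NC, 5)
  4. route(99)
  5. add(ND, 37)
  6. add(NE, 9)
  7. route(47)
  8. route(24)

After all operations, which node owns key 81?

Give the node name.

Answer: NC

Derivation:
Op 1: add NA@42 -> ring=[42:NA]
Op 2: add NB@47 -> ring=[42:NA,47:NB]
Op 3: add NC@5 -> ring=[5:NC,42:NA,47:NB]
Op 4: route key 99: none >= 99, wrap to smallest pos 5 -> NC
Op 5: add ND@37 -> ring=[5:NC,37:ND,42:NA,47:NB]
Op 6: add NE@9 -> ring=[5:NC,9:NE,37:ND,42:NA,47:NB]
Op 7: route key 47: smallest pos >= 47 is 47 -> NB
Op 8: route key 24: smallest pos >= 24 is 37 -> ND
Final route key 81: none >= 81, wrap to smallest pos 5 -> NC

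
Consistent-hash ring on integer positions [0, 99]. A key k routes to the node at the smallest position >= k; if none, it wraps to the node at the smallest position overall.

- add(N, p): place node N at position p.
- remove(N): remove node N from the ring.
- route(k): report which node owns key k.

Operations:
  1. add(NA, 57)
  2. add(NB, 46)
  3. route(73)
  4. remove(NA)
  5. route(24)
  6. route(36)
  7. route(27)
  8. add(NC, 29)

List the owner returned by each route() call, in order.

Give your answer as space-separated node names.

Answer: NB NB NB NB

Derivation:
Op 1: add NA@57 -> ring=[57:NA]
Op 2: add NB@46 -> ring=[46:NB,57:NA]
Op 3: route key 73: none >= 73, wrap to smallest pos 46 -> NB
Op 4: remove NA -> ring=[46:NB]
Op 5: route key 24: smallest pos >= 24 is 46 -> NB
Op 6: route key 36: smallest pos >= 36 is 46 -> NB
Op 7: route key 27: smallest pos >= 27 is 46 -> NB
Op 8: add NC@29 -> ring=[29:NC,46:NB]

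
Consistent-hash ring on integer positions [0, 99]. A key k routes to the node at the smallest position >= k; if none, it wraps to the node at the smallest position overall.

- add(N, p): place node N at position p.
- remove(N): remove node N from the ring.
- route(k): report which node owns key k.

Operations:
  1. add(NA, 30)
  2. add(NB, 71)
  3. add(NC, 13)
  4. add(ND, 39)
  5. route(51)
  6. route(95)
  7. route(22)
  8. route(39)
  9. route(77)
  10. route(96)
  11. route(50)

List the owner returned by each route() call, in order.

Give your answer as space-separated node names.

Answer: NB NC NA ND NC NC NB

Derivation:
Op 1: add NA@30 -> ring=[30:NA]
Op 2: add NB@71 -> ring=[30:NA,71:NB]
Op 3: add NC@13 -> ring=[13:NC,30:NA,71:NB]
Op 4: add ND@39 -> ring=[13:NC,30:NA,39:ND,71:NB]
Op 5: route key 51: smallest pos >= 51 is 71 -> NB
Op 6: route key 95: none >= 95, wrap to smallest pos 13 -> NC
Op 7: route key 22: smallest pos >= 22 is 30 -> NA
Op 8: route key 39: smallest pos >= 39 is 39 -> ND
Op 9: route key 77: none >= 77, wrap to smallest pos 13 -> NC
Op 10: route key 96: none >= 96, wrap to smallest pos 13 -> NC
Op 11: route key 50: smallest pos >= 50 is 71 -> NB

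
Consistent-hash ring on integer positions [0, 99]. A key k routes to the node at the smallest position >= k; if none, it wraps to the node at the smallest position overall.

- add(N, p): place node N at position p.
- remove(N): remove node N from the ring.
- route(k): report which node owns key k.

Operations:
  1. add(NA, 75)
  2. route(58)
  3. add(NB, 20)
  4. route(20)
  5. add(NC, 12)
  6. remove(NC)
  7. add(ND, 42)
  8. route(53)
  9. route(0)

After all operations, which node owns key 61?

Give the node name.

Answer: NA

Derivation:
Op 1: add NA@75 -> ring=[75:NA]
Op 2: route key 58: smallest pos >= 58 is 75 -> NA
Op 3: add NB@20 -> ring=[20:NB,75:NA]
Op 4: route key 20: smallest pos >= 20 is 20 -> NB
Op 5: add NC@12 -> ring=[12:NC,20:NB,75:NA]
Op 6: remove NC -> ring=[20:NB,75:NA]
Op 7: add ND@42 -> ring=[20:NB,42:ND,75:NA]
Op 8: route key 53: smallest pos >= 53 is 75 -> NA
Op 9: route key 0: smallest pos >= 0 is 20 -> NB
Final route key 61: smallest pos >= 61 is 75 -> NA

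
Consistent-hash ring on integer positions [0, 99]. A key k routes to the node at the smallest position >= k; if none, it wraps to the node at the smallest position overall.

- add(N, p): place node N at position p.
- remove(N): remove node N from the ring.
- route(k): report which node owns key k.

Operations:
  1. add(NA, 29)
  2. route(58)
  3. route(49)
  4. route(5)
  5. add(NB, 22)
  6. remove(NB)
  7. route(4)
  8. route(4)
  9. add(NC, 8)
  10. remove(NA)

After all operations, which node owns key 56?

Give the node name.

Answer: NC

Derivation:
Op 1: add NA@29 -> ring=[29:NA]
Op 2: route key 58: none >= 58, wrap to smallest pos 29 -> NA
Op 3: route key 49: none >= 49, wrap to smallest pos 29 -> NA
Op 4: route key 5: smallest pos >= 5 is 29 -> NA
Op 5: add NB@22 -> ring=[22:NB,29:NA]
Op 6: remove NB -> ring=[29:NA]
Op 7: route key 4: smallest pos >= 4 is 29 -> NA
Op 8: route key 4: smallest pos >= 4 is 29 -> NA
Op 9: add NC@8 -> ring=[8:NC,29:NA]
Op 10: remove NA -> ring=[8:NC]
Final route key 56: none >= 56, wrap to smallest pos 8 -> NC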